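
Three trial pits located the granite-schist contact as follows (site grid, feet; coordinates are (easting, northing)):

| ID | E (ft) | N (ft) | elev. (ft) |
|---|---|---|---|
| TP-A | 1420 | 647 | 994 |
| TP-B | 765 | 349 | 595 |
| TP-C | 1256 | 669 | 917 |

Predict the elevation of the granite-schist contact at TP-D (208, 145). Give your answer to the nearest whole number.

Two edge vectors: TP-A→TP-B = (-655, -298, -399), TP-A→TP-C = (-164, 22, -77).
Normal n = (TP-A→TP-B) × (TP-A→TP-C) = (31724, 15001, -63282).
So ∂z/∂E = −n_x/n_z = 0.50131 and ∂z/∂N = −n_y/n_z = 0.23705.
Intercept c from TP-A: 994 − 711.86 − 153.37 = 128.77.
At (208, 145): z = 104.3 + 34.4 + 128.77 = 267.4 ft.

267 ft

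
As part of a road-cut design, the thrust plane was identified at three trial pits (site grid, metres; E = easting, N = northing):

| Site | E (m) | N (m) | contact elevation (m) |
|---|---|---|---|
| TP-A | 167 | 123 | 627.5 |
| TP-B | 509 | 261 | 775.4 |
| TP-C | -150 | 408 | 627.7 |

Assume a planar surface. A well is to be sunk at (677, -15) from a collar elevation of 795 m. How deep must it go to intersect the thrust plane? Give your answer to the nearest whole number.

Two edge vectors: TP-A→TP-B = (342, 138, 147.9), TP-A→TP-C = (-317, 285, 0.2).
Normal n = (TP-A→TP-B) × (TP-A→TP-C) = (-42123.9, -46952.7, 141216).
So ∂z/∂E = −n_x/n_z = 0.29829 and ∂z/∂N = −n_y/n_z = 0.33249.
Intercept c from TP-A: 627.5 − 49.82 − 40.90 = 536.79.
At (677, -15): z_contact = 201.9 − 5.0 + 536.79 = 733.7 m.
Depth below ground = 795 − 733.7 = 61 m.

61 m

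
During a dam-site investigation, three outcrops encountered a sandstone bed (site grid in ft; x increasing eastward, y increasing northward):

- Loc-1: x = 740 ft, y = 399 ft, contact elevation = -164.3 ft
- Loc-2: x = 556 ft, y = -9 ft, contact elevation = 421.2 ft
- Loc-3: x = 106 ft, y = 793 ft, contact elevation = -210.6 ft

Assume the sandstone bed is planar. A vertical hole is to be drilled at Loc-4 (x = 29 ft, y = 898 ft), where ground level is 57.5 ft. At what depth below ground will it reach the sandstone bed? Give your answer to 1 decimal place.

Two edge vectors: Loc-1→Loc-2 = (-184, -408, 585.5), Loc-1→Loc-3 = (-634, 394, -46.3).
Normal n = (Loc-1→Loc-2) × (Loc-1→Loc-3) = (-211796.6, -379726.2, -331168).
So ∂z/∂x = −n_x/n_z = −0.63954 and ∂z/∂y = −n_y/n_z = −1.14663.
Intercept c from Loc-1: -164.3 + 473.26 + 457.50 = 766.47.
At (29, 898): z_contact = −18.55 − 1029.67 + 766.47 = -281.75 ft.
Depth below ground = 57.5 − (-281.75) = 339.3 ft.

339.3 ft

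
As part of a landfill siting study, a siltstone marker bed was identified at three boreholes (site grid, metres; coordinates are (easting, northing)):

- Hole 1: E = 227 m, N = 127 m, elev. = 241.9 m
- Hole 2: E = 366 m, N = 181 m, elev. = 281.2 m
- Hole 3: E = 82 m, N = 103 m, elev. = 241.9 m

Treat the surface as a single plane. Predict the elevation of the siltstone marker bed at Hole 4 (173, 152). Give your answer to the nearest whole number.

Let the plane be z = a·E + b·N + c.
Hole 2−Hole 1: 139a + 54b = 39.3;  Hole 3−Hole 1: −145a − 24b = 0.
Solving gives a = −0.20988, b = 1.26802.
Then c = 241.9 − a·227 − b·127 = 128.50.
At (173, 152): z = −36.3 + 192.7 + 128.50 = 284.9 m.

285 m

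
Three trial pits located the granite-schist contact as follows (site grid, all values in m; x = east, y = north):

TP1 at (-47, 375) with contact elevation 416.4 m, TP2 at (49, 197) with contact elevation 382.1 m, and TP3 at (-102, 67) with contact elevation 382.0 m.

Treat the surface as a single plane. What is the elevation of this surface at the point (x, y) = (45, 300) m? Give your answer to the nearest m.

396 m

Let the plane be z = a·x + b·y + c.
TP2−TP1: 96a − 178b = −34.3;  TP3−TP1: −55a − 308b = −34.4.
Solving gives a = −0.11284, b = 0.13184.
Then c = 416.4 − a·-47 − b·375 = 361.66.
At (45, 300): z = −5.1 + 39.6 + 361.66 = 396.1 m.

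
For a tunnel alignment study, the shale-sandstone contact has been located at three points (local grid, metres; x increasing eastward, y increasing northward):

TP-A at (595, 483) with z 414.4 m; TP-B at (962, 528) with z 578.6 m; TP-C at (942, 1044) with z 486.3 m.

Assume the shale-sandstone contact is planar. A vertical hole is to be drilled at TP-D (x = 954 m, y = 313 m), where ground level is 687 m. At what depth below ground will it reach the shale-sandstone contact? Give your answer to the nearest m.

Let the plane be z = a·x + b·y + c.
TP-B−TP-A: 367a + 45b = 164.2;  TP-C−TP-A: 347a + 561b = 71.9.
Solving gives a = 0.46712, b = −0.16077.
Then c = 414.4 − a·595 − b·483 = 214.11.
At (954, 313): z_contact = 445.6 − 50.3 + 214.11 = 609.4 m.
Depth below ground = 687 − 609.4 = 78 m.

78 m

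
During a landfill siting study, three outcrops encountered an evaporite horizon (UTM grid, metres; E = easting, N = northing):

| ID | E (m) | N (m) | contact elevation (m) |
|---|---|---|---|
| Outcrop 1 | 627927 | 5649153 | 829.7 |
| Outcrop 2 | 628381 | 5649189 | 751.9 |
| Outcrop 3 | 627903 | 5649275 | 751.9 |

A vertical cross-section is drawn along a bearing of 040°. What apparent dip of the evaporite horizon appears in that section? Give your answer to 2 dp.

Two edge vectors: Outcrop 1→Outcrop 2 = (454, 36, -77.8), Outcrop 1→Outcrop 3 = (-24, 122, -77.8).
Normal n = (Outcrop 1→Outcrop 2) × (Outcrop 1→Outcrop 3) = (6690.8, 37188.4, 56252).
So ∂z/∂E = −n_x/n_z = −0.11894 and ∂z/∂N = −n_y/n_z = −0.66110.
Unit vector along 040° is (sin 40°, cos 40°) = (0.6428, 0.7660).
Slope in that direction = a·(0.6428) + b·(0.7660) = −0.58289.
Apparent dip = arctan|0.58289| = 30.24° (true dip is 33.9°, so apparent ≤ true as expected).

30.24°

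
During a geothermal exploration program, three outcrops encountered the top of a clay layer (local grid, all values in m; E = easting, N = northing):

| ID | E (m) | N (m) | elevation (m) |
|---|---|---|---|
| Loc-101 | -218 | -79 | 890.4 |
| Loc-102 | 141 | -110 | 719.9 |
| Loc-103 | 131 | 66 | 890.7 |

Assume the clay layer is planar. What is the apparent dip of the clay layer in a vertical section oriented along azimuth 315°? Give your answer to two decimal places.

43.48°

Two edge vectors: Loc-101→Loc-102 = (359, -31, -170.5), Loc-101→Loc-103 = (349, 145, 0.3).
Normal n = (Loc-101→Loc-102) × (Loc-101→Loc-103) = (24713.2, -59612.2, 62874).
So ∂z/∂E = −n_x/n_z = −0.39306 and ∂z/∂N = −n_y/n_z = 0.94812.
Unit vector along 315° is (sin 315°, cos 315°) = (-0.7071, 0.7071).
Slope in that direction = a·(-0.7071) + b·(0.7071) = 0.94836.
Apparent dip = arctan|0.94836| = 43.48° (true dip is 45.7°, so apparent ≤ true as expected).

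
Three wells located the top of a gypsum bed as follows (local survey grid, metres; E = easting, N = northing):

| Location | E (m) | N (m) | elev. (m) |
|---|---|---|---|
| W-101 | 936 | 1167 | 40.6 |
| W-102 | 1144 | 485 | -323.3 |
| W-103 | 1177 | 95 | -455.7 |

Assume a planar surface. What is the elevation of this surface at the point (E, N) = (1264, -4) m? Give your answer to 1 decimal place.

Two edge vectors: W-101→W-102 = (208, -682, -363.9), W-101→W-103 = (241, -1072, -496.3).
Normal n = (W-101→W-102) × (W-101→W-103) = (-51624.2, 15530.5, -58614).
So ∂z/∂E = −n_x/n_z = −0.880749 and ∂z/∂N = −n_y/n_z = 0.264962.
Intercept c from W-101: 40.6 + 824.38 − 309.21 = 555.77.
At (1264, -4): z = −1113.3 − 1.1 + 555.77 = -558.6 m.

-558.6 m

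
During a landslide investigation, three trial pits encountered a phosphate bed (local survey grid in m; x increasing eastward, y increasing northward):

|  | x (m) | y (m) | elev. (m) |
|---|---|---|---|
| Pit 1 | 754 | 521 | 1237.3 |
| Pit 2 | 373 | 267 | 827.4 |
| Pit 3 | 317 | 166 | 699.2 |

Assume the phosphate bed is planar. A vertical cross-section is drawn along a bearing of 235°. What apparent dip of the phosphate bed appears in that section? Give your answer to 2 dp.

Let the plane be z = a·x + b·y + c.
Pit 2−Pit 1: −381a − 254b = −409.9;  Pit 3−Pit 1: −437a − 355b = −538.1.
Solving gives a = 0.36431, b = 1.06731.
Unit vector along 235° is (sin 235°, cos 235°) = (-0.8192, -0.5736).
Slope in that direction = a·(-0.8192) + b·(-0.5736) = −0.91061.
Apparent dip = arctan|0.91061| = 42.32° (true dip is 48.4°, so apparent ≤ true as expected).

42.32°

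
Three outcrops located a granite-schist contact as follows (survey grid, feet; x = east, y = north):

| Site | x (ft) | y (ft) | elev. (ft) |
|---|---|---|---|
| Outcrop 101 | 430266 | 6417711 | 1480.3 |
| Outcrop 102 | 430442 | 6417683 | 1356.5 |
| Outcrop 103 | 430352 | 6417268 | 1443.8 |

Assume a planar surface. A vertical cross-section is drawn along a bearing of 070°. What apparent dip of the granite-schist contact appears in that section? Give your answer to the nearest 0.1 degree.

Let the plane be z = a·x + b·y + c.
Outcrop 102−Outcrop 101: 176a − 28b = −123.8;  Outcrop 103−Outcrop 101: 86a − 443b = −36.5.
Solving gives a = −0.71230, b = −0.05589.
Unit vector along 070° is (sin 70°, cos 70°) = (0.9397, 0.3420).
Slope in that direction = a·(0.9397) + b·(0.3420) = −0.68846.
Apparent dip = arctan|0.68846| = 34.5° (true dip is 35.5°, so apparent ≤ true as expected).

34.5°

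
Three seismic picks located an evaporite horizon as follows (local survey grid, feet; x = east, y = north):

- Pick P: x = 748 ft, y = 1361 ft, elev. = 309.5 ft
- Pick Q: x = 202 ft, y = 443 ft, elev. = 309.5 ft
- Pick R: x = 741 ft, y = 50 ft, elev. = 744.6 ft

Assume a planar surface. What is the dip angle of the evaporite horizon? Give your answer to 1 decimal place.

33.2°

Let the plane be z = a·x + b·y + c.
Pick Q−Pick P: −546a − 918b = 0;  Pick R−Pick P: −7a − 1311b = 435.1.
Solving gives a = 0.56306, b = −0.33489.
Gradient magnitude |∇z| = √(a² + b²) = √(0.31703 + 0.11215) = 0.65512.
True dip = arctan(0.65512) = 33.2°, dipping toward WNW (azimuth ≈ 301°).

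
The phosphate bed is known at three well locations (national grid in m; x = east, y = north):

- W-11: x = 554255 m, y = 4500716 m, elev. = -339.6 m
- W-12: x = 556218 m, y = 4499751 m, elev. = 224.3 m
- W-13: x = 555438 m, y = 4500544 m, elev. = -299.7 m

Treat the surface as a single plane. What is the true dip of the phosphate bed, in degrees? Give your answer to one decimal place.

36.4°

Two edge vectors: W-11→W-12 = (1963, -965, 563.9), W-11→W-13 = (1183, -172, 39.9).
Normal n = (W-11→W-12) × (W-11→W-13) = (58487.3, 588770, 803959).
So ∂z/∂x = −n_x/n_z = −0.07275 and ∂z/∂y = −n_y/n_z = −0.73234.
Gradient magnitude |∇z| = √(a² + b²) = √(0.00529 + 0.53632) = 0.73594.
True dip = arctan(0.73594) = 36.4°, dipping toward N (azimuth ≈ 006°).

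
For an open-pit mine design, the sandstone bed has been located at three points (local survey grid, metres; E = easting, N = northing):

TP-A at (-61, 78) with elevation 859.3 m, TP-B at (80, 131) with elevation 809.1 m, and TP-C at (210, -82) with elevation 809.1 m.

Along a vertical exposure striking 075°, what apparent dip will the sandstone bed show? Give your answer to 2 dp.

18.03°

Two edge vectors: TP-A→TP-B = (141, 53, -50.2), TP-A→TP-C = (271, -160, -50.2).
Normal n = (TP-A→TP-B) × (TP-A→TP-C) = (-10692.6, -6526, -36923).
So ∂z/∂E = −n_x/n_z = −0.28959 and ∂z/∂N = −n_y/n_z = −0.17675.
Unit vector along 075° is (sin 75°, cos 75°) = (0.9659, 0.2588).
Slope in that direction = a·(0.9659) + b·(0.2588) = −0.32547.
Apparent dip = arctan|0.32547| = 18.03° (true dip is 18.7°, so apparent ≤ true as expected).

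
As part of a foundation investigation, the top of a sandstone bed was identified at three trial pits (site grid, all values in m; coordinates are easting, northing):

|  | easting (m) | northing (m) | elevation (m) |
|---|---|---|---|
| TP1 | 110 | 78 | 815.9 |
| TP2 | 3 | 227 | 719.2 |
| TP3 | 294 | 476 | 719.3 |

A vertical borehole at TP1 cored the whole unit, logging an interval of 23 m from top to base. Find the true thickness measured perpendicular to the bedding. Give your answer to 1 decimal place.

20.3 m

Let the plane be z = a·easting + b·northing + c.
TP2−TP1: −107a + 149b = −96.7;  TP3−TP1: 184a + 398b = −96.6.
Solving gives a = 0.34418, b = −0.40183.
|∇z| = √(a²+b²) = 0.52908, so dip δ = arctan(0.52908) = 27.88°.
True thickness = vertical thickness × cos δ = 23 × cos 27.88° = 20.3 m.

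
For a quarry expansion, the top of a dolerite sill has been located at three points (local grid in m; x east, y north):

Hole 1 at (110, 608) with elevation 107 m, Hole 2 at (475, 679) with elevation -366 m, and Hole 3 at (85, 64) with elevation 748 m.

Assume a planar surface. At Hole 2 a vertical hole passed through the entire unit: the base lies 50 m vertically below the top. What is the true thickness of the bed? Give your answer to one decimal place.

Let the plane be z = a·x + b·y + c.
Hole 2−Hole 1: 365a + 71b = −473;  Hole 3−Hole 1: −25a − 544b = 641.
Solving gives a = −1.07631, b = −1.12885.
|∇z| = √(a²+b²) = 1.55972, so dip δ = arctan(1.55972) = 57.33°.
True thickness = vertical thickness × cos δ = 50 × cos 57.33° = 27.0 m.

27.0 m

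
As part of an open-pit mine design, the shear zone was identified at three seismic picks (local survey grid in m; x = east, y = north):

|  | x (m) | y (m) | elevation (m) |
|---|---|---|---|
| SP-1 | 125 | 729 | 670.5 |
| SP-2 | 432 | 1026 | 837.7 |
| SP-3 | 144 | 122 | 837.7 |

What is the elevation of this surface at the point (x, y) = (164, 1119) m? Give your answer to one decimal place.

603.4 m

Two edge vectors: SP-1→SP-2 = (307, 297, 167.2), SP-1→SP-3 = (19, -607, 167.2).
Normal n = (SP-1→SP-2) × (SP-1→SP-3) = (151148.8, -48153.6, -191992).
So ∂z/∂x = −n_x/n_z = 0.787266 and ∂z/∂y = −n_y/n_z = −0.250810.
Intercept c from SP-1: 670.5 − 98.41 + 182.84 = 754.93.
At (164, 1119): z = 129.1 − 280.7 + 754.93 = 603.4 m.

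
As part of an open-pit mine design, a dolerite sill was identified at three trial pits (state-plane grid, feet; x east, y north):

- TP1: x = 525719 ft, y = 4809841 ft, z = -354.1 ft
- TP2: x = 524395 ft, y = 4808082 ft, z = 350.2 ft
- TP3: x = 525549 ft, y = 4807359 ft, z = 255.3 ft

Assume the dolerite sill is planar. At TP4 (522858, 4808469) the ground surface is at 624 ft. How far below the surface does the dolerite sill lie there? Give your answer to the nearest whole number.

15 ft

Let the plane be z = a·x + b·y + c.
TP2−TP1: −1324a − 1759b = 704.3;  TP3−TP1: −170a − 2482b = 609.4.
Solving gives a = −0.22634977, b = −0.23002439.
Then c = -354.1 − a·525719 − b·4809841 = 1225023.02.
At (522858, 4808469): z_contact = −118348.8 − 1106065.2 + 1225023.02 = 609.1 ft.
Depth below ground = 624 − 609.1 = 15 ft.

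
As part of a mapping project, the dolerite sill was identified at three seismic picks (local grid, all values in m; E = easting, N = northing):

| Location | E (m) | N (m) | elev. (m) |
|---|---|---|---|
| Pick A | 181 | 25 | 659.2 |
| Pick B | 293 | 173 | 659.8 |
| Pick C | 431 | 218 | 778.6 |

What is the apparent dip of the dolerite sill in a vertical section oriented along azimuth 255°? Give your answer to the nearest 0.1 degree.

41.3°

Let the plane be z = a·E + b·N + c.
Pick B−Pick A: 112a + 148b = 0.6;  Pick C−Pick A: 250a + 193b = 119.4.
Solving gives a = 1.14115, b = −0.85952.
Unit vector along 255° is (sin 255°, cos 255°) = (-0.9659, -0.2588).
Slope in that direction = a·(-0.9659) + b·(-0.2588) = −0.87980.
Apparent dip = arctan|0.87980| = 41.3° (true dip is 55.0°, so apparent ≤ true as expected).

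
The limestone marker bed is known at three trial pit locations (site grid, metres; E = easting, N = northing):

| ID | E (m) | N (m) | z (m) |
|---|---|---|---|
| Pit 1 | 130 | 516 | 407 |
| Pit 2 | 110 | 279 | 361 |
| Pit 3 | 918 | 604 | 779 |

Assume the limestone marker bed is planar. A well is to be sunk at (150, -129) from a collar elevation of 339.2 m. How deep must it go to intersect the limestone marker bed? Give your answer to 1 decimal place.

23.5 m

Let the plane be z = a·E + b·N + c.
Pit 2−Pit 1: −20a − 237b = −46;  Pit 3−Pit 1: 788a + 88b = 372.
Solving gives a = 0.45469, b = 0.15572.
Then c = 407 − a·130 − b·516 = 267.54.
At (150, -129): z_contact = 68.20 − 20.09 + 267.54 = 315.65 m.
Depth below ground = 339.2 − 315.65 = 23.5 m.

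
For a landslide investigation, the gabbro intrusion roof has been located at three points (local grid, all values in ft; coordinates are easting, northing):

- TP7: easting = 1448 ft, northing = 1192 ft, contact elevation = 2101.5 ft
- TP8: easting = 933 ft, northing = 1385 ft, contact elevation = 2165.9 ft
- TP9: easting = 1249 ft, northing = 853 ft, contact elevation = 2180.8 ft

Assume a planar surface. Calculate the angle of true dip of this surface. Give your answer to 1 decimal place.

12.3°

Let the plane be z = a·easting + b·northing + c.
TP8−TP7: −515a + 193b = 64.4;  TP9−TP7: −199a − 339b = 79.3.
Solving gives a = −0.17436, b = −0.13157.
Gradient magnitude |∇z| = √(a² + b²) = √(0.03040 + 0.01731) = 0.21843.
True dip = arctan(0.21843) = 12.3°, dipping toward NE (azimuth ≈ 053°).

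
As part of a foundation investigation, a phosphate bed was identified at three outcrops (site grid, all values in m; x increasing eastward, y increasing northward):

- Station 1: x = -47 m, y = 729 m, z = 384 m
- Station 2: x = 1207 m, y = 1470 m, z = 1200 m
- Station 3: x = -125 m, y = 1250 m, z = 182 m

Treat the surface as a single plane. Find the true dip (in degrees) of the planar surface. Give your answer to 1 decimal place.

Two edge vectors: Station 1→Station 2 = (1254, 741, 816), Station 1→Station 3 = (-78, 521, -202).
Normal n = (Station 1→Station 2) × (Station 1→Station 3) = (-574818, 189660, 711132).
So ∂z/∂x = −n_x/n_z = 0.80831 and ∂z/∂y = −n_y/n_z = −0.26670.
Gradient magnitude |∇z| = √(a² + b²) = √(0.65337 + 0.07113) = 0.85118.
True dip = arctan(0.85118) = 40.4°, dipping toward WNW (azimuth ≈ 288°).

40.4°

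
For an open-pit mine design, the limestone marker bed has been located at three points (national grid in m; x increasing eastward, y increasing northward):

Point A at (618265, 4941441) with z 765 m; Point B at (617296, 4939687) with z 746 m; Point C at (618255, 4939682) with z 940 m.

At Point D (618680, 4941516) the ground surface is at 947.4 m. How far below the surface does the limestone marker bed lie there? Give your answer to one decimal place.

106.2 m

Two edge vectors: Point A→Point B = (-969, -1754, -19), Point A→Point C = (-10, -1759, 175).
Normal n = (Point A→Point B) × (Point A→Point C) = (-340371, 169765, 1686931).
So ∂z/∂x = −n_x/n_z = 0.201769367 and ∂z/∂y = −n_y/n_z = −0.100635414.
Intercept c from Point A: 765 − 124746.94 + 497283.96 = 373302.02.
At (618680, 4941516): z_contact = 124830.67 − 497291.51 + 373302.02 = 841.19 m.
Depth below ground = 947.4 − 841.19 = 106.2 m.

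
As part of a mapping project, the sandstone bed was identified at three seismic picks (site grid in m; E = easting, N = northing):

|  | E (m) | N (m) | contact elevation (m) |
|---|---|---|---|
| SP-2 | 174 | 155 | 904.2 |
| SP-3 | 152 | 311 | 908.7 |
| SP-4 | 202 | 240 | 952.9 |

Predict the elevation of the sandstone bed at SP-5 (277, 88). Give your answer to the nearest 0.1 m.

1010.5 m

Two edge vectors: SP-2→SP-3 = (-22, 156, 4.5), SP-2→SP-4 = (28, 85, 48.7).
Normal n = (SP-2→SP-3) × (SP-2→SP-4) = (7214.7, 1197.4, -6238).
So ∂z/∂E = −n_x/n_z = 1.15657 and ∂z/∂N = −n_y/n_z = 0.19195.
Intercept c from SP-2: 904.2 − 201.24 − 29.75 = 673.20.
At (277, 88): z = 320.4 + 16.9 + 673.20 = 1010.5 m.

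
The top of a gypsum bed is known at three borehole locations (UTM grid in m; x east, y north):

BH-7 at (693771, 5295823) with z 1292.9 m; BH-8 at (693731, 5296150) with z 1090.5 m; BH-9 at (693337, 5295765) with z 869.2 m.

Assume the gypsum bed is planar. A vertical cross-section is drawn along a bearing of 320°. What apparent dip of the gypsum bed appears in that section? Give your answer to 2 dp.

46.30°

Two edge vectors: BH-7→BH-8 = (-40, 327, -202.4), BH-7→BH-9 = (-434, -58, -423.7).
Normal n = (BH-7→BH-8) × (BH-7→BH-9) = (-150289.1, 70893.6, 144238).
So ∂z/∂x = −n_x/n_z = 1.04195 and ∂z/∂y = −n_y/n_z = −0.49150.
Unit vector along 320° is (sin 320°, cos 320°) = (-0.6428, 0.7660).
Slope in that direction = a·(-0.6428) + b·(0.7660) = −1.04627.
Apparent dip = arctan|1.04627| = 46.30° (true dip is 49.0°, so apparent ≤ true as expected).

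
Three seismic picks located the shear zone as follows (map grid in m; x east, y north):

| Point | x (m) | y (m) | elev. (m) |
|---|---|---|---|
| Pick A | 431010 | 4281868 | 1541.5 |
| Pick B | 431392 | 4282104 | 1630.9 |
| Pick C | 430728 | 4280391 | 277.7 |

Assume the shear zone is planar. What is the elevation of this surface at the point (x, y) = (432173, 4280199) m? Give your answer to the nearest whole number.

-381 m

Let the plane be z = a·x + b·y + c.
Pick B−Pick A: 382a + 236b = 89.4;  Pick C−Pick A: −282a − 1477b = −1263.8.
Solving gives a = −0.33398773, b = 0.91942081.
Then c = 1541.5 − a·431010 − b·4281868 = −3791345.00.
At (432173, 4280199): z = −144340.5 + 3935304.0 − 3791345.00 = -381.4 m.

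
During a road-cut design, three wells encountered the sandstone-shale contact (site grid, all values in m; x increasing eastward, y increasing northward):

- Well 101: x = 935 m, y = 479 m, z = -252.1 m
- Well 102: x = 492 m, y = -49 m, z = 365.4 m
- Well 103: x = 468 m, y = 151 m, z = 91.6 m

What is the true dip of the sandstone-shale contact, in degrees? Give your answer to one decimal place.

Let the plane be z = a·x + b·y + c.
Well 102−Well 101: −443a − 528b = 617.5;  Well 103−Well 101: −467a − 328b = 343.7.
Solving gives a = 0.20802, b = −1.34404.
Gradient magnitude |∇z| = √(a² + b²) = √(0.04327 + 1.80644) = 1.36004.
True dip = arctan(1.36004) = 53.7°, dipping toward N (azimuth ≈ 351°).

53.7°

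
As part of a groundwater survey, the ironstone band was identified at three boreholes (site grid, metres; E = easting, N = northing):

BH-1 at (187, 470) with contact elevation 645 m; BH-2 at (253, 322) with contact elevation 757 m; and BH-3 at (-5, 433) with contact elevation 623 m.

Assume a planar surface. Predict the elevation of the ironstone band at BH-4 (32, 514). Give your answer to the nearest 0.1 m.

579.2 m

Let the plane be z = a·E + b·N + c.
BH-2−BH-1: 66a − 148b = 112;  BH-3−BH-1: −192a − 37b = −22.
Solving gives a = 0.23981, b = −0.64982.
Then c = 645 − a·187 − b·470 = 905.57.
At (32, 514): z = 7.7 − 334.0 + 905.57 = 579.2 m.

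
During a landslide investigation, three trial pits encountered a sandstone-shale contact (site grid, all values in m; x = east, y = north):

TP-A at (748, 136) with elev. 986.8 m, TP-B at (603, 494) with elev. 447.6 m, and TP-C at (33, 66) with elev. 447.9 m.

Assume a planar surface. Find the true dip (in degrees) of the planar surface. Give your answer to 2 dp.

Two edge vectors: TP-A→TP-B = (-145, 358, -539.2), TP-A→TP-C = (-715, -70, -538.9).
Normal n = (TP-A→TP-B) × (TP-A→TP-C) = (-230670.2, 307387.5, 266120).
So ∂z/∂x = −n_x/n_z = 0.86679 and ∂z/∂y = −n_y/n_z = −1.15507.
Gradient magnitude |∇z| = √(a² + b²) = √(0.75133 + 1.33419) = 1.44413.
True dip = arctan(1.44413) = 55.30°, dipping toward NW (azimuth ≈ 323°).

55.30°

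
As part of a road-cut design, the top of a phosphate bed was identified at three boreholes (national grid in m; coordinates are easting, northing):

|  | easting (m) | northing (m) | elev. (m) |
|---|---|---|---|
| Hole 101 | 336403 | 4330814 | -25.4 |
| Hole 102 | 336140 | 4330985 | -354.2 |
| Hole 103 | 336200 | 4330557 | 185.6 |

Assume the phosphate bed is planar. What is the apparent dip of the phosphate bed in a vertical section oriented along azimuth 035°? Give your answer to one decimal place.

35.3°

Two edge vectors: Hole 101→Hole 102 = (-263, 171, -328.8), Hole 101→Hole 103 = (-203, -257, 211).
Normal n = (Hole 101→Hole 102) × (Hole 101→Hole 103) = (-48420.6, 122239.4, 102304).
So ∂z/∂easting = −n_x/n_z = 0.47330 and ∂z/∂northing = −n_y/n_z = −1.19486.
Unit vector along 035° is (sin 35°, cos 35°) = (0.5736, 0.8192).
Slope in that direction = a·(0.5736) + b·(0.8192) = −0.70730.
Apparent dip = arctan|0.70730| = 35.3° (true dip is 52.1°, so apparent ≤ true as expected).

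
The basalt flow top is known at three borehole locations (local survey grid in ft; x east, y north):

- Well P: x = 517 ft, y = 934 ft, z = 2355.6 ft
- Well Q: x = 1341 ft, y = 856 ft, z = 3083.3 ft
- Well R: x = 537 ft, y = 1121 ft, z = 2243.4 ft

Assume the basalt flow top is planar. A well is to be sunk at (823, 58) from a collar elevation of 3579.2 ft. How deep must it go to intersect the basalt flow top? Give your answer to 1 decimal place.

Two edge vectors: Well P→Well Q = (824, -78, 727.7), Well P→Well R = (20, 187, -112.2).
Normal n = (Well P→Well Q) × (Well P→Well R) = (-127328.3, 107006.8, 155648).
So ∂z/∂x = −n_x/n_z = 0.818053 and ∂z/∂y = −n_y/n_z = −0.687492.
Intercept c from Well P: 2355.6 − 422.93 + 642.12 = 2574.78.
At (823, 58): z_contact = 673.26 − 39.87 + 2574.78 = 3208.17 ft.
Depth below ground = 3579.2 − 3208.17 = 371.0 ft.

371.0 ft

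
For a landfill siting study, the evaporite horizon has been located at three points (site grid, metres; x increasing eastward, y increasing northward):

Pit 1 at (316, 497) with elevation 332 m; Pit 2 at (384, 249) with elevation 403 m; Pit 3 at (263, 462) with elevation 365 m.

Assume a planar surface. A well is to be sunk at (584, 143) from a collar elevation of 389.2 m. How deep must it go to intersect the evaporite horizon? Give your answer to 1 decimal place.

18.6 m

Let the plane be z = a·x + b·y + c.
Pit 2−Pit 1: 68a − 248b = 71;  Pit 3−Pit 1: −53a − 35b = 33.
Solving gives a = −0.36711, b = −0.38695.
Then c = 332 − a·316 − b·497 = 640.32.
At (584, 143): z_contact = −214.39 − 55.33 + 640.32 = 370.59 m.
Depth below ground = 389.2 − 370.59 = 18.6 m.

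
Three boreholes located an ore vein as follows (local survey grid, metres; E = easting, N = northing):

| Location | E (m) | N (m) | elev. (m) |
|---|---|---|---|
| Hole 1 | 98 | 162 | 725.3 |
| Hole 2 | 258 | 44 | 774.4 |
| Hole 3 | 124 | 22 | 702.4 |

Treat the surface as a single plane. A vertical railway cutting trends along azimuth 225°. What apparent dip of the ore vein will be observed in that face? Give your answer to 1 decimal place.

28.0°

Let the plane be z = a·E + b·N + c.
Hole 2−Hole 1: 160a − 118b = 49.1;  Hole 3−Hole 1: 26a − 140b = −22.9.
Solving gives a = 0.49535, b = 0.25557.
Unit vector along 225° is (sin 225°, cos 225°) = (-0.7071, -0.7071).
Slope in that direction = a·(-0.7071) + b·(-0.7071) = −0.53098.
Apparent dip = arctan|0.53098| = 28.0° (true dip is 29.1°, so apparent ≤ true as expected).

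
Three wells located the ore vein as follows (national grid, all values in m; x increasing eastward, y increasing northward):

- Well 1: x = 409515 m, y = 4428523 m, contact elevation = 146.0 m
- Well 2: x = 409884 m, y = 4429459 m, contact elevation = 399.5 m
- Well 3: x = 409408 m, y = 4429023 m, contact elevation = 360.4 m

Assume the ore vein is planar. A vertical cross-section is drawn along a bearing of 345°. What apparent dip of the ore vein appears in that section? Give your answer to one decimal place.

23.2°

Let the plane be z = a·x + b·y + c.
Well 2−Well 1: 369a + 936b = 253.5;  Well 3−Well 1: −107a + 500b = 214.4.
Solving gives a = −0.25972, b = 0.37322.
Unit vector along 345° is (sin 345°, cos 345°) = (-0.2588, 0.9659).
Slope in that direction = a·(-0.2588) + b·(0.9659) = 0.42772.
Apparent dip = arctan|0.42772| = 23.2° (true dip is 24.5°, so apparent ≤ true as expected).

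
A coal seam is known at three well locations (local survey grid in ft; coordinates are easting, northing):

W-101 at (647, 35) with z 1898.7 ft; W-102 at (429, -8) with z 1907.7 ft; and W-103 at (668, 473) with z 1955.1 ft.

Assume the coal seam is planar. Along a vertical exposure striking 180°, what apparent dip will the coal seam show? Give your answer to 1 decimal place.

7.5°

Two edge vectors: W-101→W-102 = (-218, -43, 9), W-101→W-103 = (21, 438, 56.4).
Normal n = (W-101→W-102) × (W-101→W-103) = (-6367.2, 12484.2, -94581).
So ∂z/∂easting = −n_x/n_z = −0.06732 and ∂z/∂northing = −n_y/n_z = 0.13199.
Unit vector along 180° is (sin 180°, cos 180°) = (0.0000, -1.0000).
Slope in that direction = a·(0.0000) + b·(-1.0000) = −0.13199.
Apparent dip = arctan|0.13199| = 7.5° (true dip is 8.4°, so apparent ≤ true as expected).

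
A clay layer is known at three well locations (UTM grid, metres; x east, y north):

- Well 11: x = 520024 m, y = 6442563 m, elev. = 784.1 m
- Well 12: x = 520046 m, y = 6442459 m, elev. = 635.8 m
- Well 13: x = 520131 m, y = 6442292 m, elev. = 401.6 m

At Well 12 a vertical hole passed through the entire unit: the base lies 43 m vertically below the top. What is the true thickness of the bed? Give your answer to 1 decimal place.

24.5 m

Let the plane be z = a·x + b·y + c.
Well 12−Well 11: 22a − 104b = −148.3;  Well 13−Well 11: 107a − 271b = −382.5.
Solving gives a = 0.07923, b = 1.44272.
|∇z| = √(a²+b²) = 1.44490, so dip δ = arctan(1.44490) = 55.31°.
True thickness = vertical thickness × cos δ = 43 × cos 55.31° = 24.5 m.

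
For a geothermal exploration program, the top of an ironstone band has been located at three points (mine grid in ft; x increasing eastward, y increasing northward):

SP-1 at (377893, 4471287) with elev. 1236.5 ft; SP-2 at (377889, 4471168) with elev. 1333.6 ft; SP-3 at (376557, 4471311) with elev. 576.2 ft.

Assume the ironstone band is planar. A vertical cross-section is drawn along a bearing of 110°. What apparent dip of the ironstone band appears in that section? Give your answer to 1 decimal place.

36.3°

Two edge vectors: SP-1→SP-2 = (-4, -119, 97.1), SP-1→SP-3 = (-1336, 24, -660.3).
Normal n = (SP-1→SP-2) × (SP-1→SP-3) = (76245.3, -132366.8, -159080).
So ∂z/∂x = −n_x/n_z = 0.47929 and ∂z/∂y = −n_y/n_z = −0.83208.
Unit vector along 110° is (sin 110°, cos 110°) = (0.9397, -0.3420).
Slope in that direction = a·(0.9397) + b·(-0.3420) = 0.73497.
Apparent dip = arctan|0.73497| = 36.3° (true dip is 43.8°, so apparent ≤ true as expected).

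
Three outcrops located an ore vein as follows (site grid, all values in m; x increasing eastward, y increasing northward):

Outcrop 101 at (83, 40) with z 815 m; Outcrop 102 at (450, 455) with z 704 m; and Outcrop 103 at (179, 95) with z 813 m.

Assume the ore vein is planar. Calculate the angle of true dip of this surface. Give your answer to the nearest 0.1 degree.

Let the plane be z = a·x + b·y + c.
Outcrop 102−Outcrop 101: 367a + 415b = −111;  Outcrop 103−Outcrop 101: 96a + 55b = −2.
Solving gives a = 0.26838, b = −0.50481.
Gradient magnitude |∇z| = √(a² + b²) = √(0.07203 + 0.25483) = 0.57172.
True dip = arctan(0.57172) = 29.8°, dipping toward NNW (azimuth ≈ 332°).

29.8°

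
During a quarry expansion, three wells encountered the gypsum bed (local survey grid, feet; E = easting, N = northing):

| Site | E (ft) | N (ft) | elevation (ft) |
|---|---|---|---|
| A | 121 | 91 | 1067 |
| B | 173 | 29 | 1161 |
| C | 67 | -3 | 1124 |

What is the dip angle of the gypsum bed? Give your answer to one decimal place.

49.5°

Two edge vectors: A→B = (52, -62, 94), A→C = (-54, -94, 57).
Normal n = (A→B) × (A→C) = (5302, -8040, -8236).
So ∂z/∂E = −n_x/n_z = 0.64376 and ∂z/∂N = −n_y/n_z = −0.97620.
Gradient magnitude |∇z| = √(a² + b²) = √(0.41443 + 0.95297) = 1.16936.
True dip = arctan(1.16936) = 49.5°, dipping toward NNW (azimuth ≈ 327°).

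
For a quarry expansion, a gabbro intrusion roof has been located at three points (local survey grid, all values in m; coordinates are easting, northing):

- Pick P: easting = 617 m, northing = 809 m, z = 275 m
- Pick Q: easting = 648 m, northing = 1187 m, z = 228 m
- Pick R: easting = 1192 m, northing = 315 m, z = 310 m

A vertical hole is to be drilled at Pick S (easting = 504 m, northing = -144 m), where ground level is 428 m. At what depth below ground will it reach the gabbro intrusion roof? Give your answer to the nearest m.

33 m

Two edge vectors: Pick P→Pick Q = (31, 378, -47), Pick P→Pick R = (575, -494, 35).
Normal n = (Pick P→Pick Q) × (Pick P→Pick R) = (-9988, -28110, -232664).
So ∂z/∂easting = −n_x/n_z = −0.04293 and ∂z/∂northing = −n_y/n_z = −0.12082.
Intercept c from Pick P: 275 + 26.49 + 97.74 = 399.23.
At (504, -144): z_contact = −21.6 + 17.4 + 399.23 = 395.0 m.
Depth below ground = 428 − 395.0 = 33 m.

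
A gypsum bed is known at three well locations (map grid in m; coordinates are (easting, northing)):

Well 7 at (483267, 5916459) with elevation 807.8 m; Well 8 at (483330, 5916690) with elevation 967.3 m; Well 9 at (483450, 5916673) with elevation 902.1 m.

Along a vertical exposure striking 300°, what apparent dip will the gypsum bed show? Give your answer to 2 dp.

Two edge vectors: Well 7→Well 8 = (63, 231, 159.5), Well 7→Well 9 = (183, 214, 94.3).
Normal n = (Well 7→Well 8) × (Well 7→Well 9) = (-12349.7, 23247.6, -28791).
So ∂z/∂E = −n_x/n_z = −0.42894 and ∂z/∂N = −n_y/n_z = 0.80746.
Unit vector along 300° is (sin 300°, cos 300°) = (-0.8660, 0.5000).
Slope in that direction = a·(-0.8660) + b·(0.5000) = 0.77521.
Apparent dip = arctan|0.77521| = 37.78° (true dip is 42.4°, so apparent ≤ true as expected).

37.78°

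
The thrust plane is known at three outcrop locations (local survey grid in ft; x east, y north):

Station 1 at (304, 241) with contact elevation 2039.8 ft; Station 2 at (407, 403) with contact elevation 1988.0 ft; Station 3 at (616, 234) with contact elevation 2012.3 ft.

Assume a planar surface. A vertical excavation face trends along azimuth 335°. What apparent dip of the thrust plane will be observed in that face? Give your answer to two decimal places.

11.09°

Two edge vectors: Station 1→Station 2 = (103, 162, -51.8), Station 1→Station 3 = (312, -7, -27.5).
Normal n = (Station 1→Station 2) × (Station 1→Station 3) = (-4817.6, -13329.1, -51265).
So ∂z/∂x = −n_x/n_z = −0.09397 and ∂z/∂y = −n_y/n_z = −0.26000.
Unit vector along 335° is (sin 335°, cos 335°) = (-0.4226, 0.9063).
Slope in that direction = a·(-0.4226) + b·(0.9063) = −0.19593.
Apparent dip = arctan|0.19593| = 11.09° (true dip is 15.5°, so apparent ≤ true as expected).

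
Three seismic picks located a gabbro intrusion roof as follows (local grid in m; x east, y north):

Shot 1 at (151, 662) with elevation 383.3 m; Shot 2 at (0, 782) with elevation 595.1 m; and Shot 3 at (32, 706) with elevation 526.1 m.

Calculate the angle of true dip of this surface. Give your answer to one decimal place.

48.5°

Two edge vectors: Shot 1→Shot 2 = (-151, 120, 211.8), Shot 1→Shot 3 = (-119, 44, 142.8).
Normal n = (Shot 1→Shot 2) × (Shot 1→Shot 3) = (7816.8, -3641.4, 7636).
So ∂z/∂x = −n_x/n_z = −1.02368 and ∂z/∂y = −n_y/n_z = 0.47687.
Gradient magnitude |∇z| = √(a² + b²) = √(1.04792 + 0.22741) = 1.12930.
True dip = arctan(1.12930) = 48.5°, dipping toward ESE (azimuth ≈ 115°).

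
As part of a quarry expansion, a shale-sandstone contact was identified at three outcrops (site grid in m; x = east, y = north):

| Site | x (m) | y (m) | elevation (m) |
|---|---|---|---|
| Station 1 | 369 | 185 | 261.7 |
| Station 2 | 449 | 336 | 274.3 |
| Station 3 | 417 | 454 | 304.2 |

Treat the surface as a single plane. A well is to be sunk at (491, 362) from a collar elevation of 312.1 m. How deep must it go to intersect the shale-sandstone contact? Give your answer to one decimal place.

Let the plane be z = a·x + b·y + c.
Station 2−Station 1: 80a + 151b = 12.6;  Station 3−Station 1: 48a + 269b = 42.5.
Solving gives a = −0.21217, b = 0.19585.
Then c = 261.7 − a·369 − b·185 = 303.76.
At (491, 362): z_contact = −104.18 + 70.90 + 303.76 = 270.48 m.
Depth below ground = 312.1 − 270.48 = 41.6 m.

41.6 m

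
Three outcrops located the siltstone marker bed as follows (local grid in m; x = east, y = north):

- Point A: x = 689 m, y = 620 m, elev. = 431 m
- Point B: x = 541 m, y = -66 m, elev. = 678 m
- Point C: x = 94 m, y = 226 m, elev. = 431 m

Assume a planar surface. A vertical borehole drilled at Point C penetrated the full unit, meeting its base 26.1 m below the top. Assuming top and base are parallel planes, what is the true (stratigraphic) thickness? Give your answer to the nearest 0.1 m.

Let the plane be z = a·x + b·y + c.
Point B−Point A: −148a − 686b = 247;  Point C−Point A: −595a − 394b = 0.
Solving gives a = 0.27816, b = −0.42007.
|∇z| = √(a²+b²) = 0.50382, so dip δ = arctan(0.50382) = 26.74°.
True thickness = vertical thickness × cos δ = 26.1 × cos 26.74° = 23.3 m.

23.3 m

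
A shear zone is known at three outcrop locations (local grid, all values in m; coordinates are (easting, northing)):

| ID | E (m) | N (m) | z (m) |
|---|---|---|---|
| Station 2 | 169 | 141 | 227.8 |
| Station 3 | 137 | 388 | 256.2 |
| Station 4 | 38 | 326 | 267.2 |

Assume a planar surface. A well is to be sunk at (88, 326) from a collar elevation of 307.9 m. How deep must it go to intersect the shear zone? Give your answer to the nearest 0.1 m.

Let the plane be z = a·E + b·N + c.
Station 3−Station 2: −32a + 247b = 28.4;  Station 4−Station 2: −131a + 185b = 39.4.
Solving gives a = −0.16938, b = 0.09304.
Then c = 227.8 − a·169 − b·141 = 243.31.
At (88, 326): z_contact = −14.91 + 30.33 + 243.31 = 258.73 m.
Depth below ground = 307.9 − 258.73 = 49.2 m.

49.2 m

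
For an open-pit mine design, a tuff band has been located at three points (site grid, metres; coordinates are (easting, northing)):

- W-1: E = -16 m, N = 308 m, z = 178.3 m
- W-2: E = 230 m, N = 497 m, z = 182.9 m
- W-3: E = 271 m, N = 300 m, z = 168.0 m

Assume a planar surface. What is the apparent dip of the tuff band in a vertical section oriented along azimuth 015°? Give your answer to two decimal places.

Let the plane be z = a·E + b·N + c.
W-2−W-1: 246a + 189b = 4.6;  W-3−W-1: 287a − 8b = −10.3.
Solving gives a = −0.03398, b = 0.06856.
Unit vector along 015° is (sin 15°, cos 15°) = (0.2588, 0.9659).
Slope in that direction = a·(0.2588) + b·(0.9659) = 0.05743.
Apparent dip = arctan|0.05743| = 3.29° (true dip is 4.4°, so apparent ≤ true as expected).

3.29°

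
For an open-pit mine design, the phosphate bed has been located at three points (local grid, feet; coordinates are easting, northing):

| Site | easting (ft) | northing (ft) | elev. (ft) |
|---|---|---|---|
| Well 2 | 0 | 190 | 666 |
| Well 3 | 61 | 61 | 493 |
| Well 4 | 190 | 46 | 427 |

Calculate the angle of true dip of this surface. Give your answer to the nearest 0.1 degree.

Let the plane be z = a·easting + b·northing + c.
Well 3−Well 2: 61a − 129b = −173;  Well 4−Well 2: 190a − 144b = −239.
Solving gives a = −0.37638, b = 1.16311.
Gradient magnitude |∇z| = √(a² + b²) = √(0.14166 + 1.35281) = 1.22249.
True dip = arctan(1.22249) = 50.7°, dipping toward SSE (azimuth ≈ 162°).

50.7°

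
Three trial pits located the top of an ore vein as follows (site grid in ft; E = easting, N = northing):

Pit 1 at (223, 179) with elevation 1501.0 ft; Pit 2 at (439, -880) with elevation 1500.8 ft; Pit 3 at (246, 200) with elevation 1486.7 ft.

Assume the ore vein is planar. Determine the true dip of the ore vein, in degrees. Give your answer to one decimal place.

28.1°

Let the plane be z = a·E + b·N + c.
Pit 2−Pit 1: 216a − 1059b = −0.2;  Pit 3−Pit 1: 23a + 21b = −14.3.
Solving gives a = −0.52428, b = −0.10675.
Gradient magnitude |∇z| = √(a² + b²) = √(0.27487 + 0.01139) = 0.53503.
True dip = arctan(0.53503) = 28.1°, dipping toward ENE (azimuth ≈ 078°).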